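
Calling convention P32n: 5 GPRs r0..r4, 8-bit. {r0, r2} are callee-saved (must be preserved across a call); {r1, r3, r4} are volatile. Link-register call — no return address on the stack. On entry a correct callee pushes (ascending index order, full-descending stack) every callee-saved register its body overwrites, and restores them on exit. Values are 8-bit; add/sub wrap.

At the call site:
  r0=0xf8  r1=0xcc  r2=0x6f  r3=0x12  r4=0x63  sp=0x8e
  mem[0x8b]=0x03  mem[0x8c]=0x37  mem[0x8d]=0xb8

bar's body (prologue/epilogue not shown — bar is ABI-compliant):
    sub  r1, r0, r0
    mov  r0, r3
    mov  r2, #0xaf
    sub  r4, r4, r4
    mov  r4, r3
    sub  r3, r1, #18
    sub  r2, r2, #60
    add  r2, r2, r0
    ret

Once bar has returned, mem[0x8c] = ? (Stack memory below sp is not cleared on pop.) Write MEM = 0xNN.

prologue: push r0 -> mem[0x8d]=0xf8, sp=0x8d
prologue: push r2 -> mem[0x8c]=0x6f, sp=0x8c
body[0] sub  r1, r0, r0 -> r1=0x00
body[1] mov  r0, r3 -> r0=0x12
body[2] mov  r2, #0xaf -> r2=0xaf
body[3] sub  r4, r4, r4 -> r4=0x00
body[4] mov  r4, r3 -> r4=0x12
body[5] sub  r3, r1, #18 -> r3=0xee
body[6] sub  r2, r2, #60 -> r2=0x73
body[7] add  r2, r2, r0 -> r2=0x85
epilogue: pop r2=0x6f, sp=0x8d
epilogue: pop r0=0xf8, sp=0x8e
prologue pushed ['r0', 'r2'] at ['0x8d', '0x8c']

MEM = 0x6f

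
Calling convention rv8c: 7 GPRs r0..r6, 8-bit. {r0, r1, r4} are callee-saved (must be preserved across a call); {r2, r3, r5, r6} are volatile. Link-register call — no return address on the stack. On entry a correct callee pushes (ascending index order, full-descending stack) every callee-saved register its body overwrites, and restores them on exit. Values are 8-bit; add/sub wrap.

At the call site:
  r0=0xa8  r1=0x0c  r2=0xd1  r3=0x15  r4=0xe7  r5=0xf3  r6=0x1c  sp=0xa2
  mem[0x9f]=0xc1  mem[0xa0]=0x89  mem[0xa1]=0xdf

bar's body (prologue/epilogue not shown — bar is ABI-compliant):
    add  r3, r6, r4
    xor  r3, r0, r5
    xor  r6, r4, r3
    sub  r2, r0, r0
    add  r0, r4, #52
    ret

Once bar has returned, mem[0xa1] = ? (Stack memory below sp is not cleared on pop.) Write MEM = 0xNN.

MEM = 0xa8

prologue: push r0 → mem[0xa1]=0xa8, sp=0xa1
body[0] add  r3, r6, r4 → r3=0x03
body[1] xor  r3, r0, r5 → r3=0x5b
body[2] xor  r6, r4, r3 → r6=0xbc
body[3] sub  r2, r0, r0 → r2=0x00
body[4] add  r0, r4, #52 → r0=0x1b
epilogue: pop r0=0xa8, sp=0xa2
prologue pushed ['r0'] at ['0xa1']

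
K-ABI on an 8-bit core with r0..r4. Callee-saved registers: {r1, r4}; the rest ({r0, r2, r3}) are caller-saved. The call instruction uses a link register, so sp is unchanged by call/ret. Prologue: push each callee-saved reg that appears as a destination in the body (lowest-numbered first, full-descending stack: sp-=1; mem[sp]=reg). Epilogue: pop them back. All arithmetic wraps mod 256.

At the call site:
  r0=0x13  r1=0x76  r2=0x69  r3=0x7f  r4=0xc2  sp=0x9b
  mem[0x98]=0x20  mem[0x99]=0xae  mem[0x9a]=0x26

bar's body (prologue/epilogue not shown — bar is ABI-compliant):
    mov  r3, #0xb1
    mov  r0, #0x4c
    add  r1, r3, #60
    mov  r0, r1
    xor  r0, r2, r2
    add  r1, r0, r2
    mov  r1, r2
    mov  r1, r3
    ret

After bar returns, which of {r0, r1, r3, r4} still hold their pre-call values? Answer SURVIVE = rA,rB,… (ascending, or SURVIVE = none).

prologue: push r1 → mem[0x9a]=0x76, sp=0x9a
body[0] mov  r3, #0xb1 → r3=0xb1
body[1] mov  r0, #0x4c → r0=0x4c
body[2] add  r1, r3, #60 → r1=0xed
body[3] mov  r0, r1 → r0=0xed
body[4] xor  r0, r2, r2 → r0=0x00
body[5] add  r1, r0, r2 → r1=0x69
body[6] mov  r1, r2 → r1=0x69
body[7] mov  r1, r3 → r1=0xb1
epilogue: pop r1=0x76, sp=0x9b
r0: caller-saved, written=True
r1: callee-saved, written=True
r3: caller-saved, written=True
r4: callee-saved, written=False

SURVIVE = r1,r4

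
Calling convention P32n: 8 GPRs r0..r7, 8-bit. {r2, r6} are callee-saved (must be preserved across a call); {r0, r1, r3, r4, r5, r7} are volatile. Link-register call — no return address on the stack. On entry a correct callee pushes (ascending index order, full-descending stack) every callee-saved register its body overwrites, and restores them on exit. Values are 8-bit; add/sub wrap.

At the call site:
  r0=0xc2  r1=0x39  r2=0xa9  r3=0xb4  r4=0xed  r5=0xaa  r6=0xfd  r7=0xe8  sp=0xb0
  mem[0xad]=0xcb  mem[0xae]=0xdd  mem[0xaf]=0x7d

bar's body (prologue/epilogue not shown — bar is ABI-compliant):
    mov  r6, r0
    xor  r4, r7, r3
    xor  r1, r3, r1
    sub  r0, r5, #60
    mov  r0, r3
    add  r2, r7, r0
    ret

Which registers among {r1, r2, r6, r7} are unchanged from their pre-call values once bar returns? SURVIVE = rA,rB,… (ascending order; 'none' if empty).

prologue: push r2 -> mem[0xaf]=0xa9, sp=0xaf
prologue: push r6 -> mem[0xae]=0xfd, sp=0xae
body[0] mov  r6, r0 -> r6=0xc2
body[1] xor  r4, r7, r3 -> r4=0x5c
body[2] xor  r1, r3, r1 -> r1=0x8d
body[3] sub  r0, r5, #60 -> r0=0x6e
body[4] mov  r0, r3 -> r0=0xb4
body[5] add  r2, r7, r0 -> r2=0x9c
epilogue: pop r6=0xfd, sp=0xaf
epilogue: pop r2=0xa9, sp=0xb0
r1: caller-saved, written=True
r2: callee-saved, written=True
r6: callee-saved, written=True
r7: caller-saved, written=False

SURVIVE = r2,r6,r7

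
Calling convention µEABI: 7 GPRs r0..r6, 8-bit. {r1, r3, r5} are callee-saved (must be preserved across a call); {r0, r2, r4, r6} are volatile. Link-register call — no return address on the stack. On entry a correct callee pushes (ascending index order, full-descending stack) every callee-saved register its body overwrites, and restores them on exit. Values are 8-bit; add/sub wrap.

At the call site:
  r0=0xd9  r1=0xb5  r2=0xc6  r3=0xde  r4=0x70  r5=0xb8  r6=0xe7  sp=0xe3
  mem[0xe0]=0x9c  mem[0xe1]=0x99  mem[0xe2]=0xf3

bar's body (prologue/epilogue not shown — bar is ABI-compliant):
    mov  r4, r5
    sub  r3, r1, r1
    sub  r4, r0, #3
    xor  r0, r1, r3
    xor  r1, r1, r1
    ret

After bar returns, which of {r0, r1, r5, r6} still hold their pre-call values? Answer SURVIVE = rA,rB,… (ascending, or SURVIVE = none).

prologue: push r1 → mem[0xe2]=0xb5, sp=0xe2
prologue: push r3 → mem[0xe1]=0xde, sp=0xe1
body[0] mov  r4, r5 → r4=0xb8
body[1] sub  r3, r1, r1 → r3=0x00
body[2] sub  r4, r0, #3 → r4=0xd6
body[3] xor  r0, r1, r3 → r0=0xb5
body[4] xor  r1, r1, r1 → r1=0x00
epilogue: pop r3=0xde, sp=0xe2
epilogue: pop r1=0xb5, sp=0xe3
r0: caller-saved, written=True
r1: callee-saved, written=True
r5: callee-saved, written=False
r6: caller-saved, written=False

SURVIVE = r1,r5,r6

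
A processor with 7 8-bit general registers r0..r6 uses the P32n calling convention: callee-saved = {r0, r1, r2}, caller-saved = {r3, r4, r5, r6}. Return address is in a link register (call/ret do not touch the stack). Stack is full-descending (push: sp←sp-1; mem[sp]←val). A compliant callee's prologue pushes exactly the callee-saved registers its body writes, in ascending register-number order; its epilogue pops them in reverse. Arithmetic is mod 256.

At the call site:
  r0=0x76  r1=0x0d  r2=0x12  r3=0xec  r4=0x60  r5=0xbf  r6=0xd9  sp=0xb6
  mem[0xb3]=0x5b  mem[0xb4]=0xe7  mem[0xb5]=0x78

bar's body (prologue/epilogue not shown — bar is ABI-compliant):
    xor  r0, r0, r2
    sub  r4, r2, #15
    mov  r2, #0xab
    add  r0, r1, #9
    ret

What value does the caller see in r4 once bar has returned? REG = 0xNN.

REG = 0x03

prologue: push r0 -> mem[0xb5]=0x76, sp=0xb5
prologue: push r2 -> mem[0xb4]=0x12, sp=0xb4
body[0] xor  r0, r0, r2 -> r0=0x64
body[1] sub  r4, r2, #15 -> r4=0x03
body[2] mov  r2, #0xab -> r2=0xab
body[3] add  r0, r1, #9 -> r0=0x16
epilogue: pop r2=0x12, sp=0xb5
epilogue: pop r0=0x76, sp=0xb6
r4 is caller-saved -> body value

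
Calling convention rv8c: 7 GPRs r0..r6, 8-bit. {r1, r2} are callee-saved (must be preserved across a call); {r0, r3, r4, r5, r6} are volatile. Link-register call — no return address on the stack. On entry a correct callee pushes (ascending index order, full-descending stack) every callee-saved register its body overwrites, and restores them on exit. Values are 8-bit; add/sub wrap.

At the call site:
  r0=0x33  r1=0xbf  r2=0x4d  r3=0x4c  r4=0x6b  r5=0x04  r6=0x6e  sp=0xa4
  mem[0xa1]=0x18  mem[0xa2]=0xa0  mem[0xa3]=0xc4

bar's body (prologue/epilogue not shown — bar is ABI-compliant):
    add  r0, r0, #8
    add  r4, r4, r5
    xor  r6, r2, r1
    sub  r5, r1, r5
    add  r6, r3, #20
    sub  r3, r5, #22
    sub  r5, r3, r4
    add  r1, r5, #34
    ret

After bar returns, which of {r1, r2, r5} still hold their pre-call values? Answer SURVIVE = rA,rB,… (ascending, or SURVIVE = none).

prologue: push r1 -> mem[0xa3]=0xbf, sp=0xa3
body[0] add  r0, r0, #8 -> r0=0x3b
body[1] add  r4, r4, r5 -> r4=0x6f
body[2] xor  r6, r2, r1 -> r6=0xf2
body[3] sub  r5, r1, r5 -> r5=0xbb
body[4] add  r6, r3, #20 -> r6=0x60
body[5] sub  r3, r5, #22 -> r3=0xa5
body[6] sub  r5, r3, r4 -> r5=0x36
body[7] add  r1, r5, #34 -> r1=0x58
epilogue: pop r1=0xbf, sp=0xa4
r1: callee-saved, written=True
r2: callee-saved, written=False
r5: caller-saved, written=True

SURVIVE = r1,r2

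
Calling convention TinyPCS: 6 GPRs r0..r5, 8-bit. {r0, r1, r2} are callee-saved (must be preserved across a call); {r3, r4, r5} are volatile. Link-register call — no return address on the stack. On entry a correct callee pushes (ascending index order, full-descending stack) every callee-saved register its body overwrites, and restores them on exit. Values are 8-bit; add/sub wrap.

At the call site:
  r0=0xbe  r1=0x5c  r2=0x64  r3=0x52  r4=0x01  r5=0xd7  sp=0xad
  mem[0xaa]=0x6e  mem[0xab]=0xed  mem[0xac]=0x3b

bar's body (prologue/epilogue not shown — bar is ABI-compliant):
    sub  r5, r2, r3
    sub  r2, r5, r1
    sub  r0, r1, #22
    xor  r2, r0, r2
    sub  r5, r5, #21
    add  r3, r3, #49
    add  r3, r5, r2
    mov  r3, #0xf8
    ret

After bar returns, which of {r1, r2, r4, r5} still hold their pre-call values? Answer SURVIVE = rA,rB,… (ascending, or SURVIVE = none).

SURVIVE = r1,r2,r4

prologue: push r0 → mem[0xac]=0xbe, sp=0xac
prologue: push r2 → mem[0xab]=0x64, sp=0xab
body[0] sub  r5, r2, r3 → r5=0x12
body[1] sub  r2, r5, r1 → r2=0xb6
body[2] sub  r0, r1, #22 → r0=0x46
body[3] xor  r2, r0, r2 → r2=0xf0
body[4] sub  r5, r5, #21 → r5=0xfd
body[5] add  r3, r3, #49 → r3=0x83
body[6] add  r3, r5, r2 → r3=0xed
body[7] mov  r3, #0xf8 → r3=0xf8
epilogue: pop r2=0x64, sp=0xac
epilogue: pop r0=0xbe, sp=0xad
r1: callee-saved, written=False
r2: callee-saved, written=True
r4: caller-saved, written=False
r5: caller-saved, written=True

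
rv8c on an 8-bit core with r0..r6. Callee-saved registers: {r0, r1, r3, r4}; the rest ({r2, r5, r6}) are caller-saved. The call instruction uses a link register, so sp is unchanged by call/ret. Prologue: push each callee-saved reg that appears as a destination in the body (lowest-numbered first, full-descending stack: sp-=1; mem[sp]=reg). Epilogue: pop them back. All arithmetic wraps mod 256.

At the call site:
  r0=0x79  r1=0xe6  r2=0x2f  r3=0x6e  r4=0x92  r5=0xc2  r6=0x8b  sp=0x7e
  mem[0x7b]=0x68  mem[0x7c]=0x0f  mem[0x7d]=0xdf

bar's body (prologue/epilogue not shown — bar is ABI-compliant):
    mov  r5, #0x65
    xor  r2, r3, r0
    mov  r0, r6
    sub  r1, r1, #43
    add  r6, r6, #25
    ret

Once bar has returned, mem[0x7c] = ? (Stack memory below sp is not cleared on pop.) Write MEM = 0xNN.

prologue: push r0 -> mem[0x7d]=0x79, sp=0x7d
prologue: push r1 -> mem[0x7c]=0xe6, sp=0x7c
body[0] mov  r5, #0x65 -> r5=0x65
body[1] xor  r2, r3, r0 -> r2=0x17
body[2] mov  r0, r6 -> r0=0x8b
body[3] sub  r1, r1, #43 -> r1=0xbb
body[4] add  r6, r6, #25 -> r6=0xa4
epilogue: pop r1=0xe6, sp=0x7d
epilogue: pop r0=0x79, sp=0x7e
prologue pushed ['r0', 'r1'] at ['0x7d', '0x7c']

MEM = 0xe6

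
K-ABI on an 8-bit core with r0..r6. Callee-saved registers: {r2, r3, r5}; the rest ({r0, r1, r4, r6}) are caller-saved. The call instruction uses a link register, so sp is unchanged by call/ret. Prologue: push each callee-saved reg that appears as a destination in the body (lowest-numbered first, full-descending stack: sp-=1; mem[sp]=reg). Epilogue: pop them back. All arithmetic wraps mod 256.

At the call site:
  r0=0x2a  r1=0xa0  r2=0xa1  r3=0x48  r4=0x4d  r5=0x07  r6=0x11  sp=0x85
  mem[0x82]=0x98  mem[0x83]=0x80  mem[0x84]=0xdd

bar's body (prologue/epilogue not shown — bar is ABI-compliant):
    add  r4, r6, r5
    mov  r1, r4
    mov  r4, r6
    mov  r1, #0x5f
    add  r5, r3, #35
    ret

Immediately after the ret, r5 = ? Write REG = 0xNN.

prologue: push r5 → mem[0x84]=0x07, sp=0x84
body[0] add  r4, r6, r5 → r4=0x18
body[1] mov  r1, r4 → r1=0x18
body[2] mov  r4, r6 → r4=0x11
body[3] mov  r1, #0x5f → r1=0x5f
body[4] add  r5, r3, #35 → r5=0x6b
epilogue: pop r5=0x07, sp=0x85
r5 is callee-saved → restored

REG = 0x07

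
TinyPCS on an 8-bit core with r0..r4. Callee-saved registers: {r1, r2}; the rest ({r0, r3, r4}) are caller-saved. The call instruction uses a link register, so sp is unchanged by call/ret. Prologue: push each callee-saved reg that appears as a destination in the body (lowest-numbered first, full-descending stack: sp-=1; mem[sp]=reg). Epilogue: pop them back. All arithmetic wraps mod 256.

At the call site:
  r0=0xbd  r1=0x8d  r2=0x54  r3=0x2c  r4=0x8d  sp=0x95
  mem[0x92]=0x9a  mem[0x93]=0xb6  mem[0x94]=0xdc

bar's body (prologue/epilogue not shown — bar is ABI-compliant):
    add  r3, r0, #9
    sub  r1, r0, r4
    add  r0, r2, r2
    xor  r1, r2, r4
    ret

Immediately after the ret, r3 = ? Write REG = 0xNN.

prologue: push r1 → mem[0x94]=0x8d, sp=0x94
body[0] add  r3, r0, #9 → r3=0xc6
body[1] sub  r1, r0, r4 → r1=0x30
body[2] add  r0, r2, r2 → r0=0xa8
body[3] xor  r1, r2, r4 → r1=0xd9
epilogue: pop r1=0x8d, sp=0x95
r3 is caller-saved → body value

REG = 0xc6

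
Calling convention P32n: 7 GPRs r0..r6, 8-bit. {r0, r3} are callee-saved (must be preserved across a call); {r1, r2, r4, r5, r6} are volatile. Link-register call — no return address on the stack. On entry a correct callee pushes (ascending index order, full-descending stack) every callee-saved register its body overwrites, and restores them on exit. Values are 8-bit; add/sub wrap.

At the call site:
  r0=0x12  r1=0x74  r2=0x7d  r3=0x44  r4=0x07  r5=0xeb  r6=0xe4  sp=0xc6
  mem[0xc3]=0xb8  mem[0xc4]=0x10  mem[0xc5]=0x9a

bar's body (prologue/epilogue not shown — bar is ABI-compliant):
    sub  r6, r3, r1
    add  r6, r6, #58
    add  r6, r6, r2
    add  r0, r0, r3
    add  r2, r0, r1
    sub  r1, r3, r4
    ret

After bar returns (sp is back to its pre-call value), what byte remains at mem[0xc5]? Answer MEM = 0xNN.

MEM = 0x12

prologue: push r0 → mem[0xc5]=0x12, sp=0xc5
body[0] sub  r6, r3, r1 → r6=0xd0
body[1] add  r6, r6, #58 → r6=0x0a
body[2] add  r6, r6, r2 → r6=0x87
body[3] add  r0, r0, r3 → r0=0x56
body[4] add  r2, r0, r1 → r2=0xca
body[5] sub  r1, r3, r4 → r1=0x3d
epilogue: pop r0=0x12, sp=0xc6
prologue pushed ['r0'] at ['0xc5']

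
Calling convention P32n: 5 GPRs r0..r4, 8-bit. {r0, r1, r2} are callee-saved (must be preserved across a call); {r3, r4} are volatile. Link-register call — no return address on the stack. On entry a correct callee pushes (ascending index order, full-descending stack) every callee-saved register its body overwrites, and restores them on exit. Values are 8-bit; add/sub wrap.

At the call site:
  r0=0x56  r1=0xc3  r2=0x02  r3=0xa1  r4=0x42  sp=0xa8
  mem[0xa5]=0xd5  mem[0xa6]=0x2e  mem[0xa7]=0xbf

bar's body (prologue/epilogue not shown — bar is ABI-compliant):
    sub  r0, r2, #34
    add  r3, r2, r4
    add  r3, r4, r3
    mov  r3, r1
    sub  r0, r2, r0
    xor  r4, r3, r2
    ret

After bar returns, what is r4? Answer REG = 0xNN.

REG = 0xc1

prologue: push r0 → mem[0xa7]=0x56, sp=0xa7
body[0] sub  r0, r2, #34 → r0=0xe0
body[1] add  r3, r2, r4 → r3=0x44
body[2] add  r3, r4, r3 → r3=0x86
body[3] mov  r3, r1 → r3=0xc3
body[4] sub  r0, r2, r0 → r0=0x22
body[5] xor  r4, r3, r2 → r4=0xc1
epilogue: pop r0=0x56, sp=0xa8
r4 is caller-saved → body value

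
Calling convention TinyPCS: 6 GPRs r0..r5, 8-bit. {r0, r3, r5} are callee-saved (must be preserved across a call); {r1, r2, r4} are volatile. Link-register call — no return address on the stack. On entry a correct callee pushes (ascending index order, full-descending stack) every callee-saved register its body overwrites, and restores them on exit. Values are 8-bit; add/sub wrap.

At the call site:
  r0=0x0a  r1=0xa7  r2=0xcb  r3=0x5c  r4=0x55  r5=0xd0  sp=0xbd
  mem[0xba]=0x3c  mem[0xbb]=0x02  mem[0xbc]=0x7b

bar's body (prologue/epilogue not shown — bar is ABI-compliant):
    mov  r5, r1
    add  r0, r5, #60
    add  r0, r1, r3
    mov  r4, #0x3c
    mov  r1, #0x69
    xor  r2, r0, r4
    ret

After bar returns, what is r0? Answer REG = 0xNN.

prologue: push r0 → mem[0xbc]=0x0a, sp=0xbc
prologue: push r5 → mem[0xbb]=0xd0, sp=0xbb
body[0] mov  r5, r1 → r5=0xa7
body[1] add  r0, r5, #60 → r0=0xe3
body[2] add  r0, r1, r3 → r0=0x03
body[3] mov  r4, #0x3c → r4=0x3c
body[4] mov  r1, #0x69 → r1=0x69
body[5] xor  r2, r0, r4 → r2=0x3f
epilogue: pop r5=0xd0, sp=0xbc
epilogue: pop r0=0x0a, sp=0xbd
r0 is callee-saved → restored

REG = 0x0a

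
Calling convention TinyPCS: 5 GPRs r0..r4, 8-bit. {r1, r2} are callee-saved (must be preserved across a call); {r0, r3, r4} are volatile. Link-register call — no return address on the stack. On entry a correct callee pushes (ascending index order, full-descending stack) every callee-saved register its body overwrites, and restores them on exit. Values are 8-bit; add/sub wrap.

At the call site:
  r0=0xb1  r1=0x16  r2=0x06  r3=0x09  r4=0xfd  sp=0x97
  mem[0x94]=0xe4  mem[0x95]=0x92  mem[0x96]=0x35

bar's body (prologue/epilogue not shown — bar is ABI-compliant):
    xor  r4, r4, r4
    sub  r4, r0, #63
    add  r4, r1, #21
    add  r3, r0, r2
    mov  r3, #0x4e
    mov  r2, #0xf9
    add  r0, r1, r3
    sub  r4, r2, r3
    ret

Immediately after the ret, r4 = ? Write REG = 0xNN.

REG = 0xab

prologue: push r2 -> mem[0x96]=0x06, sp=0x96
body[0] xor  r4, r4, r4 -> r4=0x00
body[1] sub  r4, r0, #63 -> r4=0x72
body[2] add  r4, r1, #21 -> r4=0x2b
body[3] add  r3, r0, r2 -> r3=0xb7
body[4] mov  r3, #0x4e -> r3=0x4e
body[5] mov  r2, #0xf9 -> r2=0xf9
body[6] add  r0, r1, r3 -> r0=0x64
body[7] sub  r4, r2, r3 -> r4=0xab
epilogue: pop r2=0x06, sp=0x97
r4 is caller-saved -> body value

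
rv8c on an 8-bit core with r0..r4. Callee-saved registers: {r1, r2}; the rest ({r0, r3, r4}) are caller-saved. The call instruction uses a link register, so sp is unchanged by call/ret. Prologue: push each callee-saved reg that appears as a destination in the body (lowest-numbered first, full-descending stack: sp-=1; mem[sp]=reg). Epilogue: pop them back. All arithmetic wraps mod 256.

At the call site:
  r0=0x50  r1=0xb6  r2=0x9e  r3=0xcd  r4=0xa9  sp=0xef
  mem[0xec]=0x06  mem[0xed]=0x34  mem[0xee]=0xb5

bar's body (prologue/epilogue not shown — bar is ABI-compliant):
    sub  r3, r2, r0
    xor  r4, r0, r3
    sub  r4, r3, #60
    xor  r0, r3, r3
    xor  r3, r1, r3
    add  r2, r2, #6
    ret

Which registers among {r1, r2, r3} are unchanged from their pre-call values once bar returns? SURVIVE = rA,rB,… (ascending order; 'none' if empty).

prologue: push r2 -> mem[0xee]=0x9e, sp=0xee
body[0] sub  r3, r2, r0 -> r3=0x4e
body[1] xor  r4, r0, r3 -> r4=0x1e
body[2] sub  r4, r3, #60 -> r4=0x12
body[3] xor  r0, r3, r3 -> r0=0x00
body[4] xor  r3, r1, r3 -> r3=0xf8
body[5] add  r2, r2, #6 -> r2=0xa4
epilogue: pop r2=0x9e, sp=0xef
r1: callee-saved, written=False
r2: callee-saved, written=True
r3: caller-saved, written=True

SURVIVE = r1,r2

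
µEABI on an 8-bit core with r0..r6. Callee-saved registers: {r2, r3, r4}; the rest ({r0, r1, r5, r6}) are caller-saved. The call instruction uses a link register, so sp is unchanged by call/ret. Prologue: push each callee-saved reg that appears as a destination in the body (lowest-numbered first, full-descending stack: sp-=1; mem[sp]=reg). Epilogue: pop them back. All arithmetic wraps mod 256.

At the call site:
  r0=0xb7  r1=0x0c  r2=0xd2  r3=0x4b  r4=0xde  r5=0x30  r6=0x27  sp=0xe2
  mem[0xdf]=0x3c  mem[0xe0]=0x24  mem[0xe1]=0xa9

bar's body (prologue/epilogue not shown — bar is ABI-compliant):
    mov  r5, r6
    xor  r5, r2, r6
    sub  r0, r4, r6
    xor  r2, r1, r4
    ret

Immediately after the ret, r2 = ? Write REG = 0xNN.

REG = 0xd2

prologue: push r2 → mem[0xe1]=0xd2, sp=0xe1
body[0] mov  r5, r6 → r5=0x27
body[1] xor  r5, r2, r6 → r5=0xf5
body[2] sub  r0, r4, r6 → r0=0xb7
body[3] xor  r2, r1, r4 → r2=0xd2
epilogue: pop r2=0xd2, sp=0xe2
r2 is callee-saved → restored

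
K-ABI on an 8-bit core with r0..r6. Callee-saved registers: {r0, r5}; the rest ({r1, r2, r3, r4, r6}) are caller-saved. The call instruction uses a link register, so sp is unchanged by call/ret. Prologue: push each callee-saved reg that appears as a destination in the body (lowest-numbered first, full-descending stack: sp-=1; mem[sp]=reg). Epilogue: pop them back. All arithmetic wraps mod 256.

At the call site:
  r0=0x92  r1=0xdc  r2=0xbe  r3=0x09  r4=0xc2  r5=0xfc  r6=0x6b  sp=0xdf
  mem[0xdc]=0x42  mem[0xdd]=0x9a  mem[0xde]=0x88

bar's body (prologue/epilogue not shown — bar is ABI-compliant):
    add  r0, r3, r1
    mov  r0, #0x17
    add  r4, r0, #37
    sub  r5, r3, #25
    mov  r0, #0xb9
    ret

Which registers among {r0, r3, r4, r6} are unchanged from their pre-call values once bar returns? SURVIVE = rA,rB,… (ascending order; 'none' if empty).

prologue: push r0 → mem[0xde]=0x92, sp=0xde
prologue: push r5 → mem[0xdd]=0xfc, sp=0xdd
body[0] add  r0, r3, r1 → r0=0xe5
body[1] mov  r0, #0x17 → r0=0x17
body[2] add  r4, r0, #37 → r4=0x3c
body[3] sub  r5, r3, #25 → r5=0xf0
body[4] mov  r0, #0xb9 → r0=0xb9
epilogue: pop r5=0xfc, sp=0xde
epilogue: pop r0=0x92, sp=0xdf
r0: callee-saved, written=True
r3: caller-saved, written=False
r4: caller-saved, written=True
r6: caller-saved, written=False

SURVIVE = r0,r3,r6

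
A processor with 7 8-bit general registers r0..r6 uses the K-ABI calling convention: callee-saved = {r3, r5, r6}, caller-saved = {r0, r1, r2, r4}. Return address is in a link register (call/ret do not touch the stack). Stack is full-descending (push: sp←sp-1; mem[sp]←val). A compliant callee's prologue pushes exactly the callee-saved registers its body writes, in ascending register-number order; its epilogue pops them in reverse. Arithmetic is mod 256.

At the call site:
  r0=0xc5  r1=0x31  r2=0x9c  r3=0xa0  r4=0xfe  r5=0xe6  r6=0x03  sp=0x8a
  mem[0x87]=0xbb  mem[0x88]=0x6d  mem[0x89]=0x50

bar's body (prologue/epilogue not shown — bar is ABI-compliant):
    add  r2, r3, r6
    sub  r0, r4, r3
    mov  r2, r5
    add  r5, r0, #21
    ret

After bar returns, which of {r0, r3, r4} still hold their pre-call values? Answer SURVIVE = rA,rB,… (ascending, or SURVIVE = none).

prologue: push r5 -> mem[0x89]=0xe6, sp=0x89
body[0] add  r2, r3, r6 -> r2=0xa3
body[1] sub  r0, r4, r3 -> r0=0x5e
body[2] mov  r2, r5 -> r2=0xe6
body[3] add  r5, r0, #21 -> r5=0x73
epilogue: pop r5=0xe6, sp=0x8a
r0: caller-saved, written=True
r3: callee-saved, written=False
r4: caller-saved, written=False

SURVIVE = r3,r4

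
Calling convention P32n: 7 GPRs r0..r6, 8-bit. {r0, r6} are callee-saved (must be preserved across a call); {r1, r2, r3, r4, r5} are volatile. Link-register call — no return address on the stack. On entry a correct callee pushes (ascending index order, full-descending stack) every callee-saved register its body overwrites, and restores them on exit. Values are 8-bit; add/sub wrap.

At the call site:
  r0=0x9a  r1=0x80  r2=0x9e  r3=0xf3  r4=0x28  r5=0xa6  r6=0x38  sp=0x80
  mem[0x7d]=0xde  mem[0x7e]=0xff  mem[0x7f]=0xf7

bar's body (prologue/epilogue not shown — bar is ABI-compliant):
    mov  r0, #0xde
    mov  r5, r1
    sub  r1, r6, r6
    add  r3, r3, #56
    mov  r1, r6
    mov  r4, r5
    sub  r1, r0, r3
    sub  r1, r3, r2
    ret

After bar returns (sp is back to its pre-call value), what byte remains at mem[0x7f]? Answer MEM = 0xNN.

MEM = 0x9a

prologue: push r0 → mem[0x7f]=0x9a, sp=0x7f
body[0] mov  r0, #0xde → r0=0xde
body[1] mov  r5, r1 → r5=0x80
body[2] sub  r1, r6, r6 → r1=0x00
body[3] add  r3, r3, #56 → r3=0x2b
body[4] mov  r1, r6 → r1=0x38
body[5] mov  r4, r5 → r4=0x80
body[6] sub  r1, r0, r3 → r1=0xb3
body[7] sub  r1, r3, r2 → r1=0x8d
epilogue: pop r0=0x9a, sp=0x80
prologue pushed ['r0'] at ['0x7f']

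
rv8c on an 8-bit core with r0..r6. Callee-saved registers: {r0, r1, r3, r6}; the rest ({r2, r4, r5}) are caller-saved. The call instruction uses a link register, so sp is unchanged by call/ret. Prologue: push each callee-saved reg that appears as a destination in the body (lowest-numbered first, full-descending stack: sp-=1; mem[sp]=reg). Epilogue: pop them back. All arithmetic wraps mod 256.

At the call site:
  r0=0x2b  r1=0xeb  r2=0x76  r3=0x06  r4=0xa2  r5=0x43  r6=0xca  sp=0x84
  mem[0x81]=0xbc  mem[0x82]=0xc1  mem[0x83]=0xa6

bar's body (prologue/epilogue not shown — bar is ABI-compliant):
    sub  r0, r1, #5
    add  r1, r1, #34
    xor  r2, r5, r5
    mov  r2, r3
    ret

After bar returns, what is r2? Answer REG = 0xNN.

prologue: push r0 → mem[0x83]=0x2b, sp=0x83
prologue: push r1 → mem[0x82]=0xeb, sp=0x82
body[0] sub  r0, r1, #5 → r0=0xe6
body[1] add  r1, r1, #34 → r1=0x0d
body[2] xor  r2, r5, r5 → r2=0x00
body[3] mov  r2, r3 → r2=0x06
epilogue: pop r1=0xeb, sp=0x83
epilogue: pop r0=0x2b, sp=0x84
r2 is caller-saved → body value

REG = 0x06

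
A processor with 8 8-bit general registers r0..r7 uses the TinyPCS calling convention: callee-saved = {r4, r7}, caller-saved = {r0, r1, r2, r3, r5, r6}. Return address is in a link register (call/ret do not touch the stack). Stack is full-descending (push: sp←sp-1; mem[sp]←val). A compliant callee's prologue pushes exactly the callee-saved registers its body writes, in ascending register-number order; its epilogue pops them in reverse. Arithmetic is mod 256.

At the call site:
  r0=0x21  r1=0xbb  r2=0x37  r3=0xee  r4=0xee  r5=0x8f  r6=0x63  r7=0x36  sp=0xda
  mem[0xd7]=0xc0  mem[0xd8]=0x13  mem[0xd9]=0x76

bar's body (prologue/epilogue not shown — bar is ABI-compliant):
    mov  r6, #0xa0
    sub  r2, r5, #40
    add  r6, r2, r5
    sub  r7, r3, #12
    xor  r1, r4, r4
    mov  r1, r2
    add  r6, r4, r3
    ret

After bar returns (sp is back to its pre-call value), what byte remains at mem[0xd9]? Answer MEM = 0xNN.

prologue: push r7 -> mem[0xd9]=0x36, sp=0xd9
body[0] mov  r6, #0xa0 -> r6=0xa0
body[1] sub  r2, r5, #40 -> r2=0x67
body[2] add  r6, r2, r5 -> r6=0xf6
body[3] sub  r7, r3, #12 -> r7=0xe2
body[4] xor  r1, r4, r4 -> r1=0x00
body[5] mov  r1, r2 -> r1=0x67
body[6] add  r6, r4, r3 -> r6=0xdc
epilogue: pop r7=0x36, sp=0xda
prologue pushed ['r7'] at ['0xd9']

MEM = 0x36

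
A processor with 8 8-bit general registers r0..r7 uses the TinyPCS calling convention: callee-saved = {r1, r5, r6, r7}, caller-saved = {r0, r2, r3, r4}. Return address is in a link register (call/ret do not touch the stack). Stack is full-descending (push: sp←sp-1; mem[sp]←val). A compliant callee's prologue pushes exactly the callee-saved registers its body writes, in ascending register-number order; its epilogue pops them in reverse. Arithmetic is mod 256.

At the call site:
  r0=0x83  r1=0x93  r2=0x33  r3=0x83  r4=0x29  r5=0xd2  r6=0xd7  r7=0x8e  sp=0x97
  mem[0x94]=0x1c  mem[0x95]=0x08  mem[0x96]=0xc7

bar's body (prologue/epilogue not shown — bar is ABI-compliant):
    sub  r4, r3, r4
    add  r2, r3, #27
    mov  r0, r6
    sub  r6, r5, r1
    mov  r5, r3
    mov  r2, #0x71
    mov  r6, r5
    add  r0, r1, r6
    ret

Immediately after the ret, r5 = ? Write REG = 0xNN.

REG = 0xd2

prologue: push r5 -> mem[0x96]=0xd2, sp=0x96
prologue: push r6 -> mem[0x95]=0xd7, sp=0x95
body[0] sub  r4, r3, r4 -> r4=0x5a
body[1] add  r2, r3, #27 -> r2=0x9e
body[2] mov  r0, r6 -> r0=0xd7
body[3] sub  r6, r5, r1 -> r6=0x3f
body[4] mov  r5, r3 -> r5=0x83
body[5] mov  r2, #0x71 -> r2=0x71
body[6] mov  r6, r5 -> r6=0x83
body[7] add  r0, r1, r6 -> r0=0x16
epilogue: pop r6=0xd7, sp=0x96
epilogue: pop r5=0xd2, sp=0x97
r5 is callee-saved -> restored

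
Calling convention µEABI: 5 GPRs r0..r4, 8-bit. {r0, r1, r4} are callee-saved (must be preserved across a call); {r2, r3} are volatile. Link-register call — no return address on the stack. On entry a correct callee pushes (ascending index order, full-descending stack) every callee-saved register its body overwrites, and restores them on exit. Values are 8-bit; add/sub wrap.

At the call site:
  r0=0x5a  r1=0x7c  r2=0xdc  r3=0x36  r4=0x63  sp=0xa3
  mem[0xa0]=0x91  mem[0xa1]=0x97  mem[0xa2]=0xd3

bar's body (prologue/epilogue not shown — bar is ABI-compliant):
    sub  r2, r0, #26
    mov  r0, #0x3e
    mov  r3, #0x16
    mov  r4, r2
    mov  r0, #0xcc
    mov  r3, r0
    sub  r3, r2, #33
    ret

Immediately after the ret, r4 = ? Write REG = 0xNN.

REG = 0x63

prologue: push r0 -> mem[0xa2]=0x5a, sp=0xa2
prologue: push r4 -> mem[0xa1]=0x63, sp=0xa1
body[0] sub  r2, r0, #26 -> r2=0x40
body[1] mov  r0, #0x3e -> r0=0x3e
body[2] mov  r3, #0x16 -> r3=0x16
body[3] mov  r4, r2 -> r4=0x40
body[4] mov  r0, #0xcc -> r0=0xcc
body[5] mov  r3, r0 -> r3=0xcc
body[6] sub  r3, r2, #33 -> r3=0x1f
epilogue: pop r4=0x63, sp=0xa2
epilogue: pop r0=0x5a, sp=0xa3
r4 is callee-saved -> restored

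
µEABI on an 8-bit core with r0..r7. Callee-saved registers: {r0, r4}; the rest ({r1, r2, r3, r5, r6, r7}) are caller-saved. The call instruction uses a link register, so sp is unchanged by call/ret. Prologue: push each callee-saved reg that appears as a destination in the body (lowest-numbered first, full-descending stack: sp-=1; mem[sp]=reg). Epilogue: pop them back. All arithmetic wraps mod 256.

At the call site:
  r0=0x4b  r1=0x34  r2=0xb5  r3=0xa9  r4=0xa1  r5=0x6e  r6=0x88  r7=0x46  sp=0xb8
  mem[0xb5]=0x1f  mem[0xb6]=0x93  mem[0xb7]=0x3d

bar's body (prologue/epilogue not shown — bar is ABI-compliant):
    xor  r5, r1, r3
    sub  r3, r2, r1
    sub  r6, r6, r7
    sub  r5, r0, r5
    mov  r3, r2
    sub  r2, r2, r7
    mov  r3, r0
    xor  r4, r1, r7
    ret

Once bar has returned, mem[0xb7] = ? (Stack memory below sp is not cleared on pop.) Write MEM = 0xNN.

prologue: push r4 -> mem[0xb7]=0xa1, sp=0xb7
body[0] xor  r5, r1, r3 -> r5=0x9d
body[1] sub  r3, r2, r1 -> r3=0x81
body[2] sub  r6, r6, r7 -> r6=0x42
body[3] sub  r5, r0, r5 -> r5=0xae
body[4] mov  r3, r2 -> r3=0xb5
body[5] sub  r2, r2, r7 -> r2=0x6f
body[6] mov  r3, r0 -> r3=0x4b
body[7] xor  r4, r1, r7 -> r4=0x72
epilogue: pop r4=0xa1, sp=0xb8
prologue pushed ['r4'] at ['0xb7']

MEM = 0xa1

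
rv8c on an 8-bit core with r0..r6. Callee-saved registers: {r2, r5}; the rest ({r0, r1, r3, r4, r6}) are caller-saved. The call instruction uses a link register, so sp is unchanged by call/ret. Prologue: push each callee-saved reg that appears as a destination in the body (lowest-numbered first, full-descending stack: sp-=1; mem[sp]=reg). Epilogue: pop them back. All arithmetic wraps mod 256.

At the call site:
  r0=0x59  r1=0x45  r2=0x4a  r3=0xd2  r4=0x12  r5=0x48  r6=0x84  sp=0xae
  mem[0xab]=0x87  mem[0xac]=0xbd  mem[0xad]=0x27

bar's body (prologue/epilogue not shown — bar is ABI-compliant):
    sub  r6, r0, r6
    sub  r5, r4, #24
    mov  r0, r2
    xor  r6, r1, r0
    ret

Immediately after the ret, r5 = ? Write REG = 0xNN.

prologue: push r5 → mem[0xad]=0x48, sp=0xad
body[0] sub  r6, r0, r6 → r6=0xd5
body[1] sub  r5, r4, #24 → r5=0xfa
body[2] mov  r0, r2 → r0=0x4a
body[3] xor  r6, r1, r0 → r6=0x0f
epilogue: pop r5=0x48, sp=0xae
r5 is callee-saved → restored

REG = 0x48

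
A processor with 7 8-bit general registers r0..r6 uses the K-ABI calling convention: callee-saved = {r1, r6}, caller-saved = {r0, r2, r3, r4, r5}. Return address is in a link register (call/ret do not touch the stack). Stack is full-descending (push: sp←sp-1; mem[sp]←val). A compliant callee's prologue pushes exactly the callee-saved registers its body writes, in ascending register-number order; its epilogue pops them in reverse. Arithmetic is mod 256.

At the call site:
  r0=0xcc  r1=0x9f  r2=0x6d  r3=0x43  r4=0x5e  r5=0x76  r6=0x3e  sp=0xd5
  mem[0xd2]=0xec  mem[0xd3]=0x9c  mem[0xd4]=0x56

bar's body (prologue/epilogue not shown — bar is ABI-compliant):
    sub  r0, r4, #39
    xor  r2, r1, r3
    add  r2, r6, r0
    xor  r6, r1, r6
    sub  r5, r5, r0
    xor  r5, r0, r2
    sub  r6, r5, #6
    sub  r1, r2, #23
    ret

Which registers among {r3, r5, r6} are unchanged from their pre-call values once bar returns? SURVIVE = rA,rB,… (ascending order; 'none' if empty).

prologue: push r1 -> mem[0xd4]=0x9f, sp=0xd4
prologue: push r6 -> mem[0xd3]=0x3e, sp=0xd3
body[0] sub  r0, r4, #39 -> r0=0x37
body[1] xor  r2, r1, r3 -> r2=0xdc
body[2] add  r2, r6, r0 -> r2=0x75
body[3] xor  r6, r1, r6 -> r6=0xa1
body[4] sub  r5, r5, r0 -> r5=0x3f
body[5] xor  r5, r0, r2 -> r5=0x42
body[6] sub  r6, r5, #6 -> r6=0x3c
body[7] sub  r1, r2, #23 -> r1=0x5e
epilogue: pop r6=0x3e, sp=0xd4
epilogue: pop r1=0x9f, sp=0xd5
r3: caller-saved, written=False
r5: caller-saved, written=True
r6: callee-saved, written=True

SURVIVE = r3,r6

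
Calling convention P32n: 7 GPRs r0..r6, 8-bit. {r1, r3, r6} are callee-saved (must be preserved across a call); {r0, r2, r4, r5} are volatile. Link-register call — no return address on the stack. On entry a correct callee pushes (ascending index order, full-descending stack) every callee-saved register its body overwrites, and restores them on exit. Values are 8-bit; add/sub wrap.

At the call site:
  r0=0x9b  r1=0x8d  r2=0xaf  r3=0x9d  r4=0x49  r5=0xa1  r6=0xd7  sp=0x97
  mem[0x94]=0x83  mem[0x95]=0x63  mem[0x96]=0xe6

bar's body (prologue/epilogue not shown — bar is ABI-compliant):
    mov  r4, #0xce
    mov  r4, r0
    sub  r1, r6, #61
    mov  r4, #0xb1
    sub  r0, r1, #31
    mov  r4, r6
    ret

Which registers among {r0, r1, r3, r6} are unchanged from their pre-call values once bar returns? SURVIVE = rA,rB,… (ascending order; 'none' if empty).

SURVIVE = r1,r3,r6

prologue: push r1 -> mem[0x96]=0x8d, sp=0x96
body[0] mov  r4, #0xce -> r4=0xce
body[1] mov  r4, r0 -> r4=0x9b
body[2] sub  r1, r6, #61 -> r1=0x9a
body[3] mov  r4, #0xb1 -> r4=0xb1
body[4] sub  r0, r1, #31 -> r0=0x7b
body[5] mov  r4, r6 -> r4=0xd7
epilogue: pop r1=0x8d, sp=0x97
r0: caller-saved, written=True
r1: callee-saved, written=True
r3: callee-saved, written=False
r6: callee-saved, written=False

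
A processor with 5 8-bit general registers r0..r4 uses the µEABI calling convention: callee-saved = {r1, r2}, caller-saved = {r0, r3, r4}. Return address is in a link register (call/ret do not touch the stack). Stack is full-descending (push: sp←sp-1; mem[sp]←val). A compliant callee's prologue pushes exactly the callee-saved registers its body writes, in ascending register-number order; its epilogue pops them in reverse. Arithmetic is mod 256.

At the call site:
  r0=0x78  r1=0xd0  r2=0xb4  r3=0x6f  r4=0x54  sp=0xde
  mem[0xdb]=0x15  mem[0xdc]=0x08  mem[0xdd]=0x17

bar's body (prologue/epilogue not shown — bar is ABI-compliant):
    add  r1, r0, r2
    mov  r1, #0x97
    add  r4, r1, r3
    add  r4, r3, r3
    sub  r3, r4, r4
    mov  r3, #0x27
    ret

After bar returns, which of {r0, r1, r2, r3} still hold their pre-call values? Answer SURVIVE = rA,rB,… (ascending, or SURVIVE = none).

prologue: push r1 → mem[0xdd]=0xd0, sp=0xdd
body[0] add  r1, r0, r2 → r1=0x2c
body[1] mov  r1, #0x97 → r1=0x97
body[2] add  r4, r1, r3 → r4=0x06
body[3] add  r4, r3, r3 → r4=0xde
body[4] sub  r3, r4, r4 → r3=0x00
body[5] mov  r3, #0x27 → r3=0x27
epilogue: pop r1=0xd0, sp=0xde
r0: caller-saved, written=False
r1: callee-saved, written=True
r2: callee-saved, written=False
r3: caller-saved, written=True

SURVIVE = r0,r1,r2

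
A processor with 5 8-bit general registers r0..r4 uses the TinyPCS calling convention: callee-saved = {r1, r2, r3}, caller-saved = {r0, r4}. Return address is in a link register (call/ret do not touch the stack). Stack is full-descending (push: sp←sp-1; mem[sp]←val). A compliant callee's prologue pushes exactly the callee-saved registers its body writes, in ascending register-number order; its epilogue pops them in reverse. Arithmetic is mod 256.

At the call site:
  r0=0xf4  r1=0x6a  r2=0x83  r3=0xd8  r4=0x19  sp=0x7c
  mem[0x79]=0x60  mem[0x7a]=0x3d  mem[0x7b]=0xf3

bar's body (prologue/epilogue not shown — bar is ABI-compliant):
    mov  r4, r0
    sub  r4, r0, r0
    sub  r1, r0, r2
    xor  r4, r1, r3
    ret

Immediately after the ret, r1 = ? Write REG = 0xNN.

prologue: push r1 → mem[0x7b]=0x6a, sp=0x7b
body[0] mov  r4, r0 → r4=0xf4
body[1] sub  r4, r0, r0 → r4=0x00
body[2] sub  r1, r0, r2 → r1=0x71
body[3] xor  r4, r1, r3 → r4=0xa9
epilogue: pop r1=0x6a, sp=0x7c
r1 is callee-saved → restored

REG = 0x6a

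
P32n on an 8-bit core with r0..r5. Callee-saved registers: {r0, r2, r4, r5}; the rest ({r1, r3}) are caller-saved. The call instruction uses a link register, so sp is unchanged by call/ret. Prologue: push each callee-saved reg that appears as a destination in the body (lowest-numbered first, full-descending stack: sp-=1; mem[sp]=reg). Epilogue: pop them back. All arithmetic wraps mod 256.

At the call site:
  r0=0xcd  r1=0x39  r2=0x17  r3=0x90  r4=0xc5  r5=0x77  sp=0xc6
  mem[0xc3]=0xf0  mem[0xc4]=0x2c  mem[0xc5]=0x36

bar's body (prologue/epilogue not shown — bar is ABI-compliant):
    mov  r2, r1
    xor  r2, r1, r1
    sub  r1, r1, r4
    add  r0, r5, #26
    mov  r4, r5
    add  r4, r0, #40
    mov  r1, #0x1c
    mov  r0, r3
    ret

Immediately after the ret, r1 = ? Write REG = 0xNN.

prologue: push r0 -> mem[0xc5]=0xcd, sp=0xc5
prologue: push r2 -> mem[0xc4]=0x17, sp=0xc4
prologue: push r4 -> mem[0xc3]=0xc5, sp=0xc3
body[0] mov  r2, r1 -> r2=0x39
body[1] xor  r2, r1, r1 -> r2=0x00
body[2] sub  r1, r1, r4 -> r1=0x74
body[3] add  r0, r5, #26 -> r0=0x91
body[4] mov  r4, r5 -> r4=0x77
body[5] add  r4, r0, #40 -> r4=0xb9
body[6] mov  r1, #0x1c -> r1=0x1c
body[7] mov  r0, r3 -> r0=0x90
epilogue: pop r4=0xc5, sp=0xc4
epilogue: pop r2=0x17, sp=0xc5
epilogue: pop r0=0xcd, sp=0xc6
r1 is caller-saved -> body value

REG = 0x1c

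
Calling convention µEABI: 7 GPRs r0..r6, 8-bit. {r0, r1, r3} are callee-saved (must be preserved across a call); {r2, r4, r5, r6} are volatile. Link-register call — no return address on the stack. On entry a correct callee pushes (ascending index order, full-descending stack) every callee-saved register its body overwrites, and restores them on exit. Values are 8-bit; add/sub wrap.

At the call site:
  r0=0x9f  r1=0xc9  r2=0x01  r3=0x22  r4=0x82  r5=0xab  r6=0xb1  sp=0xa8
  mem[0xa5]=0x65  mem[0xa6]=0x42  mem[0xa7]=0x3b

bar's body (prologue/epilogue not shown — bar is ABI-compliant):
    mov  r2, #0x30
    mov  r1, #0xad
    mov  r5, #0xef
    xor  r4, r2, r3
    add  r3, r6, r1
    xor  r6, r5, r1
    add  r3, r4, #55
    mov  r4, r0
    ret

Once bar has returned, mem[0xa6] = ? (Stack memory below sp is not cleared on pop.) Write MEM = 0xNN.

prologue: push r1 -> mem[0xa7]=0xc9, sp=0xa7
prologue: push r3 -> mem[0xa6]=0x22, sp=0xa6
body[0] mov  r2, #0x30 -> r2=0x30
body[1] mov  r1, #0xad -> r1=0xad
body[2] mov  r5, #0xef -> r5=0xef
body[3] xor  r4, r2, r3 -> r4=0x12
body[4] add  r3, r6, r1 -> r3=0x5e
body[5] xor  r6, r5, r1 -> r6=0x42
body[6] add  r3, r4, #55 -> r3=0x49
body[7] mov  r4, r0 -> r4=0x9f
epilogue: pop r3=0x22, sp=0xa7
epilogue: pop r1=0xc9, sp=0xa8
prologue pushed ['r1', 'r3'] at ['0xa7', '0xa6']

MEM = 0x22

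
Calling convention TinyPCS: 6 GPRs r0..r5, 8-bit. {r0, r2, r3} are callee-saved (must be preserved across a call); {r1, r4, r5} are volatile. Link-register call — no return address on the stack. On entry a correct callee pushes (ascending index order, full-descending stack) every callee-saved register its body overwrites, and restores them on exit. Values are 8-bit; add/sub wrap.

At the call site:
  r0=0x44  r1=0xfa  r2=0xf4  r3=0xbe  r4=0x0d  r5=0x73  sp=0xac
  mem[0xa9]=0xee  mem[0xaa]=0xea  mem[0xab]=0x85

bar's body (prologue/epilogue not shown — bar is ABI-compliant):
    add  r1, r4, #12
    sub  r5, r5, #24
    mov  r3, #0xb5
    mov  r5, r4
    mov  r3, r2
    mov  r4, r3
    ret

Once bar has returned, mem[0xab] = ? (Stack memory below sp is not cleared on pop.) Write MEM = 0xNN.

prologue: push r3 → mem[0xab]=0xbe, sp=0xab
body[0] add  r1, r4, #12 → r1=0x19
body[1] sub  r5, r5, #24 → r5=0x5b
body[2] mov  r3, #0xb5 → r3=0xb5
body[3] mov  r5, r4 → r5=0x0d
body[4] mov  r3, r2 → r3=0xf4
body[5] mov  r4, r3 → r4=0xf4
epilogue: pop r3=0xbe, sp=0xac
prologue pushed ['r3'] at ['0xab']

MEM = 0xbe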